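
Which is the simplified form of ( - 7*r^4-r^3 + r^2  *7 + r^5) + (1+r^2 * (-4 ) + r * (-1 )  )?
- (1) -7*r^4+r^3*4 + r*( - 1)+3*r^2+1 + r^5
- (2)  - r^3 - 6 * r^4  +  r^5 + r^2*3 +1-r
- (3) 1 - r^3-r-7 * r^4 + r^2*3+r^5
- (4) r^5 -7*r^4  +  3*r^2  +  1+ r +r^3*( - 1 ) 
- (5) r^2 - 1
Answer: 3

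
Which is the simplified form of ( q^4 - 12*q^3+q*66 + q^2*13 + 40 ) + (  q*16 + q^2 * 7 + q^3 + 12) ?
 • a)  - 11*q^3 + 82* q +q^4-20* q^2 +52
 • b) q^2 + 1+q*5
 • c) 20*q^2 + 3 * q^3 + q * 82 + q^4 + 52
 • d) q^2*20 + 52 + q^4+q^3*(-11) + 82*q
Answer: d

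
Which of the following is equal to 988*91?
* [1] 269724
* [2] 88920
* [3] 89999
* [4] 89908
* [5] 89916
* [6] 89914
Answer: 4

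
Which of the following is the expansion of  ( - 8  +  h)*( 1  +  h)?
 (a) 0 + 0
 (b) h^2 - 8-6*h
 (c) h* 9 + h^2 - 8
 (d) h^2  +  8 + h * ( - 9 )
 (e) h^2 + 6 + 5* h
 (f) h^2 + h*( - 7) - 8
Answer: f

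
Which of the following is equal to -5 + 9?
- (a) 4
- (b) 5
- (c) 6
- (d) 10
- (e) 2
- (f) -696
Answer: a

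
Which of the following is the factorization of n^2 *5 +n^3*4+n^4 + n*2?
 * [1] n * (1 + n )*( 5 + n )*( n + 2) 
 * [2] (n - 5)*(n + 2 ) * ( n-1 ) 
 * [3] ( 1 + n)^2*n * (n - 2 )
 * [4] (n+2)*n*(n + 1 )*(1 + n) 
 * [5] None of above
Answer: 4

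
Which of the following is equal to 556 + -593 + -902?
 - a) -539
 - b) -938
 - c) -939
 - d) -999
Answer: c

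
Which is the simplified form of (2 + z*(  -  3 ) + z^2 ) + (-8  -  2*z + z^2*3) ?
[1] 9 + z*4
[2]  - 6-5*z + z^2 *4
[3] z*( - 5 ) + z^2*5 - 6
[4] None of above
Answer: 2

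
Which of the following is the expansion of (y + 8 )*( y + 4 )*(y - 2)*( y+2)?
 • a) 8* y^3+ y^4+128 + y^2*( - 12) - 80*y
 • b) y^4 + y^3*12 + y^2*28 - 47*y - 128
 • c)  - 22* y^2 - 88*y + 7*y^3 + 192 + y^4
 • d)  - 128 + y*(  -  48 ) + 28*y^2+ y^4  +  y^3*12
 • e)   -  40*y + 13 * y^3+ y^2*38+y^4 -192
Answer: d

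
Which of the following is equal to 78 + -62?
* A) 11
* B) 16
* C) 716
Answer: B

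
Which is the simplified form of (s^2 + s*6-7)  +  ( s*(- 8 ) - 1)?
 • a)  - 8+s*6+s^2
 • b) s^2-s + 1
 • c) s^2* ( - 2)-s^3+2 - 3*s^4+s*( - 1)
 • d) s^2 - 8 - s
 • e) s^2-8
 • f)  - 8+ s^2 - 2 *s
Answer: f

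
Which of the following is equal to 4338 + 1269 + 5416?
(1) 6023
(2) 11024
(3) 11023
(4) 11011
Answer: 3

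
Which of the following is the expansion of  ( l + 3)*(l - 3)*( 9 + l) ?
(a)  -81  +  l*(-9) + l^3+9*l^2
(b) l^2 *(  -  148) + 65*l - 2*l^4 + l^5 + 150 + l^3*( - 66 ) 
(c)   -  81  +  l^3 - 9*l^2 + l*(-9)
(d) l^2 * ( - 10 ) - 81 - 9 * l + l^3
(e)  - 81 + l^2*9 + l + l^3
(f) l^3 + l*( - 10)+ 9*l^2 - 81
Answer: a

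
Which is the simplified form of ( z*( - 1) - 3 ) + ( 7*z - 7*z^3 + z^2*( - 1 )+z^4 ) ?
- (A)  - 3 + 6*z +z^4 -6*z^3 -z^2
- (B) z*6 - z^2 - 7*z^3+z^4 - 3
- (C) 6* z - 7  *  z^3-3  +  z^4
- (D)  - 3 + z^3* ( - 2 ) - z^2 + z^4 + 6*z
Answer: B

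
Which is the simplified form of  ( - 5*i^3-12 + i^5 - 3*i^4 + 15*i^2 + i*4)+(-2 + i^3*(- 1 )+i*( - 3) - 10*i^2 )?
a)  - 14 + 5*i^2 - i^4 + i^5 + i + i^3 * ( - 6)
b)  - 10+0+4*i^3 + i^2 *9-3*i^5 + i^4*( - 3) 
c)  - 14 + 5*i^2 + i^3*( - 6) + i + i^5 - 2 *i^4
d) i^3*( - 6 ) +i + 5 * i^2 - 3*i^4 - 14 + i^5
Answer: d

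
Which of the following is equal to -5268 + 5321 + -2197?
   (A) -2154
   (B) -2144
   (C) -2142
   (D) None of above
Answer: B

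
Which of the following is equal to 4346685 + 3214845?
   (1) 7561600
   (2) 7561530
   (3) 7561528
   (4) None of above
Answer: 2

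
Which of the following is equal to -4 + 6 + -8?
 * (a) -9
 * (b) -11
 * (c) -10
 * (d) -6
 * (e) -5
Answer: d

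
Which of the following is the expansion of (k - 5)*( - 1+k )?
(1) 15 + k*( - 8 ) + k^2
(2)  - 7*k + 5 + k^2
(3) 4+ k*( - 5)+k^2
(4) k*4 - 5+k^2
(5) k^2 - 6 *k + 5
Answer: 5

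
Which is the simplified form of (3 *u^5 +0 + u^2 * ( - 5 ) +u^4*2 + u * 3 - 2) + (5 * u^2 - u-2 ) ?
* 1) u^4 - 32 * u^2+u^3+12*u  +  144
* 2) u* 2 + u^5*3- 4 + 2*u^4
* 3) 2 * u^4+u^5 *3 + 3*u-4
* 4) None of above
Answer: 2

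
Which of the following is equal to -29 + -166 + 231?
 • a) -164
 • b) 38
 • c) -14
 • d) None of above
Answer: d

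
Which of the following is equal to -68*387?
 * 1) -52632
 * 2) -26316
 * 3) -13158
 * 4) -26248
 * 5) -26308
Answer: 2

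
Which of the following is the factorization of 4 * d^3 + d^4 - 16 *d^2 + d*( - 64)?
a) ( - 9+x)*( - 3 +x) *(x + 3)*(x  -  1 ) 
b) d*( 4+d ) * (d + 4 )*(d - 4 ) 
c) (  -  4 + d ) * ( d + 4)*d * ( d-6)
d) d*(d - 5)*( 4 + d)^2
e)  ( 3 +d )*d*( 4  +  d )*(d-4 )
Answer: b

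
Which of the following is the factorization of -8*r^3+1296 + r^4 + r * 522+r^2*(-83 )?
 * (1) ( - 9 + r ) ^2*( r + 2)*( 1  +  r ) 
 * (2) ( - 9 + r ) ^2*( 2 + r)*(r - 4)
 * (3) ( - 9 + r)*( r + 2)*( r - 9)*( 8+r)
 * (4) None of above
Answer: 3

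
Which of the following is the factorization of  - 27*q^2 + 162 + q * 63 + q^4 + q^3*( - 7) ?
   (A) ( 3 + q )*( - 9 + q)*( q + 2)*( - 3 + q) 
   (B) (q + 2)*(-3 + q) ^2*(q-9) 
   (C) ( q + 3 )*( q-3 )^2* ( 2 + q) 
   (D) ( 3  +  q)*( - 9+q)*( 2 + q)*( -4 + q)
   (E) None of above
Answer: A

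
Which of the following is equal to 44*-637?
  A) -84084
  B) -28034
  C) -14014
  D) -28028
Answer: D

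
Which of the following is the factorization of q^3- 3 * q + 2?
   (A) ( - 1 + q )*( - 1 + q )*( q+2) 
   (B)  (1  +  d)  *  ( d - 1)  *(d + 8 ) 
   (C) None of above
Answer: A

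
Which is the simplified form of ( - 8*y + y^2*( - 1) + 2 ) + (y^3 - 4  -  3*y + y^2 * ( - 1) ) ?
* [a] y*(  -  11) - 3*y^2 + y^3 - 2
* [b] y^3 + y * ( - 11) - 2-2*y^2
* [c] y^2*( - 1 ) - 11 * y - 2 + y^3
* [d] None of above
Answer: b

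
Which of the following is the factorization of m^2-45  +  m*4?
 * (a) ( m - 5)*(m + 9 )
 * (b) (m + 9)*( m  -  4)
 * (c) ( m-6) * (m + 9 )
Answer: a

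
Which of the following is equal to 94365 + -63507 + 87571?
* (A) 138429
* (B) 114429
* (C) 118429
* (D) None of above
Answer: C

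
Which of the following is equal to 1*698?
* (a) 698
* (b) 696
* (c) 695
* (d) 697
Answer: a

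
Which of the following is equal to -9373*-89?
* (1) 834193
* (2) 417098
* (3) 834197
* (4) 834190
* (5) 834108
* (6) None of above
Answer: 3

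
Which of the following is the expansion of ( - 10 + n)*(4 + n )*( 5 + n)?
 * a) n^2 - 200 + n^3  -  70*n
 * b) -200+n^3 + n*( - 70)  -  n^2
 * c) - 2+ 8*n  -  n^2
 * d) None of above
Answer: b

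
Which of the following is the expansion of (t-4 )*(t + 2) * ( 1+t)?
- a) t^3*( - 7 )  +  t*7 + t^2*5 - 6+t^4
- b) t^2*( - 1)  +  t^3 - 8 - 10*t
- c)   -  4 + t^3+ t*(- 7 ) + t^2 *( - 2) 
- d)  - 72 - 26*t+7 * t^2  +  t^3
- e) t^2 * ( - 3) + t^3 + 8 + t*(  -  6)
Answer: b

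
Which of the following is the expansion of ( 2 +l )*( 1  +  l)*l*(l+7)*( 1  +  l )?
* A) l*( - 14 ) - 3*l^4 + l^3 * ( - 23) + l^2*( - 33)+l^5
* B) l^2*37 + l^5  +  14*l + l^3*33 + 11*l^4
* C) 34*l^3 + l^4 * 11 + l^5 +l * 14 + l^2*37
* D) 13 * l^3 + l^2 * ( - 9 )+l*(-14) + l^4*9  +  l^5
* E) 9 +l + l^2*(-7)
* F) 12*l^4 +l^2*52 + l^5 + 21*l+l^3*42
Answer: B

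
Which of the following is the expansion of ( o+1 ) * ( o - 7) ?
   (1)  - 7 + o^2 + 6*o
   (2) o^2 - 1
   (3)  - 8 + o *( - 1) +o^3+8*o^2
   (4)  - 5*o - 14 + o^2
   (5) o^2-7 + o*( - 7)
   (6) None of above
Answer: 6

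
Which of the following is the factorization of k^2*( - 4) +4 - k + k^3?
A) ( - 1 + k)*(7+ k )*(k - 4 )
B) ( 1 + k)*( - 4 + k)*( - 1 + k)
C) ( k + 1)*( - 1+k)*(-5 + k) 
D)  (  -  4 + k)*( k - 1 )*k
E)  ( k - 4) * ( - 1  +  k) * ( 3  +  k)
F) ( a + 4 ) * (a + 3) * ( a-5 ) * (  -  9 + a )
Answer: B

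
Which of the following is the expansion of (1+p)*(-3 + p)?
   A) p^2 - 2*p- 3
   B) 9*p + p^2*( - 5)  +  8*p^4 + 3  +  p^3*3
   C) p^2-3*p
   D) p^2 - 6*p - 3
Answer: A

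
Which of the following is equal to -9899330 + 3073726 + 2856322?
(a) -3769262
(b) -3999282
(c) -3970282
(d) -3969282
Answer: d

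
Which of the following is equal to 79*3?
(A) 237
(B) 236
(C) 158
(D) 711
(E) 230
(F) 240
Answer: A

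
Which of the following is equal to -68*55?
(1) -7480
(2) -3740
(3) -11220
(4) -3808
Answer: 2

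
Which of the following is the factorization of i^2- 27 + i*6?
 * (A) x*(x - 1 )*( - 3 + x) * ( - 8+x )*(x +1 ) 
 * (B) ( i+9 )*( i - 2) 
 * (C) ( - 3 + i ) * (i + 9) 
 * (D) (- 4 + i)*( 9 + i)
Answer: C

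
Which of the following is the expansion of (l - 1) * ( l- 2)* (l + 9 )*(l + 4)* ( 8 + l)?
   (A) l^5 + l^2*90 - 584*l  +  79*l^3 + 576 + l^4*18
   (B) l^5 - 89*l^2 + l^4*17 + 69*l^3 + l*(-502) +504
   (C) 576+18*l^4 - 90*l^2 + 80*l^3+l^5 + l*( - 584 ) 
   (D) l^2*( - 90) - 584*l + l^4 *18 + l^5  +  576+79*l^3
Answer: D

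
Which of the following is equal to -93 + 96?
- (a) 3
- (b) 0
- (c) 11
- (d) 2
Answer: a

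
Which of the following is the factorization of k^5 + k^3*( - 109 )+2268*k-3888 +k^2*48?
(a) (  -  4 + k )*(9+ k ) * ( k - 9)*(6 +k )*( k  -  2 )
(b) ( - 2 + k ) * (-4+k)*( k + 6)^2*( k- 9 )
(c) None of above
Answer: a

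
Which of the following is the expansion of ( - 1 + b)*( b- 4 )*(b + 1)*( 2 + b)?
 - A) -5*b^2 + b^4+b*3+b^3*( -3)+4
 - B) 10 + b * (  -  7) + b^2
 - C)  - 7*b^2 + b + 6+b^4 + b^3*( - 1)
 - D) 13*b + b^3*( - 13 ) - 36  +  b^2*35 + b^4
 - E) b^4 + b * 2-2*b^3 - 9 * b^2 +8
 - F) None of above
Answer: E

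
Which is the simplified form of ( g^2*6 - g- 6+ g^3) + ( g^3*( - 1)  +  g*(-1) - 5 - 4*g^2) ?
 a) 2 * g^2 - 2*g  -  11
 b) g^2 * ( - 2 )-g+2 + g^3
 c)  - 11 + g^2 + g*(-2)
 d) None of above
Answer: a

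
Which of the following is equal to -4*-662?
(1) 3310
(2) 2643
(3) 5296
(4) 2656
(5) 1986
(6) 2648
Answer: 6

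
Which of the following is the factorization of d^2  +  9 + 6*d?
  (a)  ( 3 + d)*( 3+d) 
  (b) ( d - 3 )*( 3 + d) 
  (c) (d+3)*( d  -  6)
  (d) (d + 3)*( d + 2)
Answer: a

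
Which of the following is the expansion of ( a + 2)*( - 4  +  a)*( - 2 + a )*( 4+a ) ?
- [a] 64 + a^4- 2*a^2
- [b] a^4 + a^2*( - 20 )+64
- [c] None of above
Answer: b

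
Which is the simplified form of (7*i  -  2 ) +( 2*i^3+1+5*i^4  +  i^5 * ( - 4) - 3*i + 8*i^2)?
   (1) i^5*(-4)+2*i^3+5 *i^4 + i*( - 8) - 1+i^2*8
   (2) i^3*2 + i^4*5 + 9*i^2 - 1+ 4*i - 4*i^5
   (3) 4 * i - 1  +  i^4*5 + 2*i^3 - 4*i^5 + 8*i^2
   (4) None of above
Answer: 3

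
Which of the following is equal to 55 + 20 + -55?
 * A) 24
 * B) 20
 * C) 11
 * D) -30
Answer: B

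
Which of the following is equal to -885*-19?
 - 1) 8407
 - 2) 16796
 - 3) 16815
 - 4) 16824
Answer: 3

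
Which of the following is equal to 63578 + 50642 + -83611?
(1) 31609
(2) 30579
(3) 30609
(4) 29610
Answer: 3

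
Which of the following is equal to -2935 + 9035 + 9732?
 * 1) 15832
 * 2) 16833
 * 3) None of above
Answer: 1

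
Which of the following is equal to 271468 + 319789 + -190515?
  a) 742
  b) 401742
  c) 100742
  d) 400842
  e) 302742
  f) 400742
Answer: f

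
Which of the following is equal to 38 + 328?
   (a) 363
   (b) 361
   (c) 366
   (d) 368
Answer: c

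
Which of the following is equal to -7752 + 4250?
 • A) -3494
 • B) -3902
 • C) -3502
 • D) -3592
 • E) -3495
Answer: C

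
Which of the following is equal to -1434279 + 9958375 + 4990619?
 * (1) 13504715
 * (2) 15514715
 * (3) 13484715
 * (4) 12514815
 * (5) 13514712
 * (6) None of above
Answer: 6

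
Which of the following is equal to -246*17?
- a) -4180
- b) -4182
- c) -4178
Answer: b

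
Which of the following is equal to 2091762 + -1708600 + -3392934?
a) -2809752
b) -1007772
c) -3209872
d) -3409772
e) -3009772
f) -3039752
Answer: e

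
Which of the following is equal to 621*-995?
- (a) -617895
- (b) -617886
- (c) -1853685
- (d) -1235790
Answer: a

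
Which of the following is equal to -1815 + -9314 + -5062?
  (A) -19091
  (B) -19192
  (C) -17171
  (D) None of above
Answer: D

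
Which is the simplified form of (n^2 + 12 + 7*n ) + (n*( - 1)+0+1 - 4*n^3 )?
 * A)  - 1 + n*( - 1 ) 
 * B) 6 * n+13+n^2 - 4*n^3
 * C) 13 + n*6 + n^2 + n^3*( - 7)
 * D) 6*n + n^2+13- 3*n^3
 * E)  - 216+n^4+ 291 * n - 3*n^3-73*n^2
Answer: B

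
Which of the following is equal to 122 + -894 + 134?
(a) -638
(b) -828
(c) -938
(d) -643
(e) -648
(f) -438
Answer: a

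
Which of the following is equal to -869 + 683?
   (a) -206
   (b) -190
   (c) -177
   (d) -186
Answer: d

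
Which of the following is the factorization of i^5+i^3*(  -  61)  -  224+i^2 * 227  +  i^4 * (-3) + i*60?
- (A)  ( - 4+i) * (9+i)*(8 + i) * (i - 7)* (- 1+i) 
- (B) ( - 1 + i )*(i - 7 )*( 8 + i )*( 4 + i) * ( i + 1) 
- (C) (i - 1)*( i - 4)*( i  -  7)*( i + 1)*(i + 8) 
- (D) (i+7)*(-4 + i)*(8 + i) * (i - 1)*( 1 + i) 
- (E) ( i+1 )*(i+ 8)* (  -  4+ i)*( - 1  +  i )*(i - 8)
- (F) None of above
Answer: C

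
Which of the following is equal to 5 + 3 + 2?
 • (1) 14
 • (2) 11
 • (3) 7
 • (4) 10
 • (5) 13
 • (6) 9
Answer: 4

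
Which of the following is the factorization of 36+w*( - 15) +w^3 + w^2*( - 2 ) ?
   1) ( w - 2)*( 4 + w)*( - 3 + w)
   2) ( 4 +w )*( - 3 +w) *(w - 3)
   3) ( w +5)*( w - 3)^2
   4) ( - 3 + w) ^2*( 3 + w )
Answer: 2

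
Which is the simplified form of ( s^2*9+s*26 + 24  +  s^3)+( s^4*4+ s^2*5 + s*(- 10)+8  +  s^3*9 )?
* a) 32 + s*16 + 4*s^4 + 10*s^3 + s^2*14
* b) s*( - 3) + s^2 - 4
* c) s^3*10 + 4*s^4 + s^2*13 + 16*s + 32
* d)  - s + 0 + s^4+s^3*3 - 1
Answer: a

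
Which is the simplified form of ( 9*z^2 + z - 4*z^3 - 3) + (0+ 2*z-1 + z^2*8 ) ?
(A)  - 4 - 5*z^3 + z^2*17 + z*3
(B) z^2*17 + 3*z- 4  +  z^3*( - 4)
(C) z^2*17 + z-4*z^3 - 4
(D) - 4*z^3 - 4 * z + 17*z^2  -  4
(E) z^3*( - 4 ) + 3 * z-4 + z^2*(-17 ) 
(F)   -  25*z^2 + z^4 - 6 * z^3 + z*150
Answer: B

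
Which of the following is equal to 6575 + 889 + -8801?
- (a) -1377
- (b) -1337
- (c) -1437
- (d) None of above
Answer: b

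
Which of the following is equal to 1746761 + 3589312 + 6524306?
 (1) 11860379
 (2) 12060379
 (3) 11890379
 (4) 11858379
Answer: 1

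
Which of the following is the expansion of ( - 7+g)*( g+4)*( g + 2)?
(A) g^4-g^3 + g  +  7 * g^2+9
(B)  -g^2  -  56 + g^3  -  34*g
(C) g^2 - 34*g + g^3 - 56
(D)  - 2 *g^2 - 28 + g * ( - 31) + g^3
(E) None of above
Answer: B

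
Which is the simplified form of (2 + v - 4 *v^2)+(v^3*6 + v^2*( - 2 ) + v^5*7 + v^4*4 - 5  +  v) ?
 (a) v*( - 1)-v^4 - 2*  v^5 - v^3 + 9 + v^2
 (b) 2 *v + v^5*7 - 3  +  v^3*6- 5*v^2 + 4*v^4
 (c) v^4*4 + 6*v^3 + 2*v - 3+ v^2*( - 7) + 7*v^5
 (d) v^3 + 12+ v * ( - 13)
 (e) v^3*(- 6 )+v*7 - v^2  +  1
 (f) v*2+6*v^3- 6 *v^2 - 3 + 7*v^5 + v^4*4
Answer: f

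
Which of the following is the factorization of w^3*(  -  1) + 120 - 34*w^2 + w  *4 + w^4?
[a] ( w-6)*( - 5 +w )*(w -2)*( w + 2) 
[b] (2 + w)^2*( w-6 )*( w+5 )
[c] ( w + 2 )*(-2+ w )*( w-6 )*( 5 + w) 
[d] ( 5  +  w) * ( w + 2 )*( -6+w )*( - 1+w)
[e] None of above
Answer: c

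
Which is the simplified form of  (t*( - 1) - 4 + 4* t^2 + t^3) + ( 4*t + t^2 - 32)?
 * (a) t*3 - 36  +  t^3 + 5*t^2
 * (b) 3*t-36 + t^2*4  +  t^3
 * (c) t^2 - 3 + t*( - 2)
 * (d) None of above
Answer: a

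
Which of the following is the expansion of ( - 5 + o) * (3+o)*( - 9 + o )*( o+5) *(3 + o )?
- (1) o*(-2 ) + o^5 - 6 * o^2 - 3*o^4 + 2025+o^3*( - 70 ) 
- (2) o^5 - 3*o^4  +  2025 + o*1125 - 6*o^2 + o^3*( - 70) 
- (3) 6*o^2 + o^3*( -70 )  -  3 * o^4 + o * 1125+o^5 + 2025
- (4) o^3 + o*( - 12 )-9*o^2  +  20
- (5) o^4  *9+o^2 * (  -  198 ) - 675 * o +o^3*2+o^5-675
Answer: 2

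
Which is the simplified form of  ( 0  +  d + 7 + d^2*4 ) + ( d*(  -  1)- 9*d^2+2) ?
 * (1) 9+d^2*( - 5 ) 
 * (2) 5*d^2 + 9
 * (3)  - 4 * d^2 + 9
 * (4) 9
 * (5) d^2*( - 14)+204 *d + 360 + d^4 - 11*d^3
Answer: 1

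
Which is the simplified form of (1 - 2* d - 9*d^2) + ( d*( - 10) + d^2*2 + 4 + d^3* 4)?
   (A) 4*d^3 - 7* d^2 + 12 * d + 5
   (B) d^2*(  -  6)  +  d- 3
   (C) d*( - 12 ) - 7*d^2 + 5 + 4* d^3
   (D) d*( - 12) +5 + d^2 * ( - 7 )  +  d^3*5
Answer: C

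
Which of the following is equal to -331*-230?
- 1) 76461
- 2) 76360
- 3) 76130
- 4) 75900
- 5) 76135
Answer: 3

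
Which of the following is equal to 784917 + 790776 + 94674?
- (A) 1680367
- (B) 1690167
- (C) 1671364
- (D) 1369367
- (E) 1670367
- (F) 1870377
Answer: E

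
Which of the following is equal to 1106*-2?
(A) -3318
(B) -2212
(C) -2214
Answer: B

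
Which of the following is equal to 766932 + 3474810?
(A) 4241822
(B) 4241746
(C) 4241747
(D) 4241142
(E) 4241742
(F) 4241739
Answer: E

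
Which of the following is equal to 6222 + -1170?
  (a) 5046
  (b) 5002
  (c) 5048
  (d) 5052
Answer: d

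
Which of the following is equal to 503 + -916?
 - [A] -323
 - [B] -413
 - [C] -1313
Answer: B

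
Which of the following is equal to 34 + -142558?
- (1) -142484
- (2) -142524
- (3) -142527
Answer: 2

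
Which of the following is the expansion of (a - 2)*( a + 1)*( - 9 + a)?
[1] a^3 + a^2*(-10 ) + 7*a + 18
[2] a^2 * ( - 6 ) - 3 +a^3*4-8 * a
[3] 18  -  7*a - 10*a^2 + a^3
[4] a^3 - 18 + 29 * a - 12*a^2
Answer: 1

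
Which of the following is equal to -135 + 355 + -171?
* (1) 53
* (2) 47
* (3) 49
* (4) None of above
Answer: 3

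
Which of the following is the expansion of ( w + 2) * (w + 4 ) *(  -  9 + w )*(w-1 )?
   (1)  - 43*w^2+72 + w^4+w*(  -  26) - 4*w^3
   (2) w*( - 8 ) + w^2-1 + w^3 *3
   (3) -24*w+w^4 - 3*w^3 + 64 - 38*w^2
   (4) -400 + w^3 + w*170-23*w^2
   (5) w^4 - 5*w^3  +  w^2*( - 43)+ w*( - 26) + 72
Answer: 1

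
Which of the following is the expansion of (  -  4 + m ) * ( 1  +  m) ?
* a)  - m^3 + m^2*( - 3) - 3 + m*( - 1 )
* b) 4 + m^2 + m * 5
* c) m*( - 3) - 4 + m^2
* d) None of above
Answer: c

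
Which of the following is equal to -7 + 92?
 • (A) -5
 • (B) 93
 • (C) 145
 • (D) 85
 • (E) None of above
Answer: D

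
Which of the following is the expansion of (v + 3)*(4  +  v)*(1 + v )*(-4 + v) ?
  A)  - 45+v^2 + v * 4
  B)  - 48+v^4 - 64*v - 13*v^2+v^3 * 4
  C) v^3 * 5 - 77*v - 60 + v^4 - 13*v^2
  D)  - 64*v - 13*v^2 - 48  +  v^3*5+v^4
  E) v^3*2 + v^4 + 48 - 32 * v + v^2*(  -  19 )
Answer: B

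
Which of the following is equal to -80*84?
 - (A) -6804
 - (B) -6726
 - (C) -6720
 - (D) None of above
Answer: C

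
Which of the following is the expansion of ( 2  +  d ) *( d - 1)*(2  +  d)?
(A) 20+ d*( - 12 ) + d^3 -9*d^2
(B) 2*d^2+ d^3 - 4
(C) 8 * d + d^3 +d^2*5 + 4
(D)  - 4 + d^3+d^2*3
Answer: D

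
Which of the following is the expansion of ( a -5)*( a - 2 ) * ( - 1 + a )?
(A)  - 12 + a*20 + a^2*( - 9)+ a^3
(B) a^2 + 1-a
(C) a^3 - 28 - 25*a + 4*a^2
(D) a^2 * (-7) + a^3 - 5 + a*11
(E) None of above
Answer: E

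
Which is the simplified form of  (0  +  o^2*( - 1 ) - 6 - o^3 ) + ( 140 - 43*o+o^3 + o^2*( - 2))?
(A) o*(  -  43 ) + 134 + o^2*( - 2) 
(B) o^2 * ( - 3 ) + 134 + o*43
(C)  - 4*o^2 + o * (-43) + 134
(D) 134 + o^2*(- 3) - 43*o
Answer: D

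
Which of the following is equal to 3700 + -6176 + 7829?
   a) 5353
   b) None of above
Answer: a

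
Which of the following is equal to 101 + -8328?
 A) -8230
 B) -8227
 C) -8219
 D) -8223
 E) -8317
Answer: B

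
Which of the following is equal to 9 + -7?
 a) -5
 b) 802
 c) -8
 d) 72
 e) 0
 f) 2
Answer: f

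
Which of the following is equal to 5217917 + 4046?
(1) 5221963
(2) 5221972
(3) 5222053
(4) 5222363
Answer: 1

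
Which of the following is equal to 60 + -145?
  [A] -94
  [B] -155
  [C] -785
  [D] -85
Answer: D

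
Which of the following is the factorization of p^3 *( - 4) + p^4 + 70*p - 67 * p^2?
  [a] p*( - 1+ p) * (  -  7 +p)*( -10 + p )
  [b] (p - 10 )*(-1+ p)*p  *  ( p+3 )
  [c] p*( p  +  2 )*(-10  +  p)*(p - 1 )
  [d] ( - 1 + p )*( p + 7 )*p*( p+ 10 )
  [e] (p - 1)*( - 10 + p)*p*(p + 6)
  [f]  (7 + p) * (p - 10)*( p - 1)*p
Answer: f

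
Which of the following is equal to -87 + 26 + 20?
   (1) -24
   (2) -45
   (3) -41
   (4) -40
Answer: 3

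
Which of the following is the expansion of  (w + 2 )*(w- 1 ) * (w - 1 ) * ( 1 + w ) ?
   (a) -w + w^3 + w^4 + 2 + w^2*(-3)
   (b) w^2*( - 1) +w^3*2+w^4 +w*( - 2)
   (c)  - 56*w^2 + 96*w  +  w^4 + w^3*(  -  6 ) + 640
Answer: a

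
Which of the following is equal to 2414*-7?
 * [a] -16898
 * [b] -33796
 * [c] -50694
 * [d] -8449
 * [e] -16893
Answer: a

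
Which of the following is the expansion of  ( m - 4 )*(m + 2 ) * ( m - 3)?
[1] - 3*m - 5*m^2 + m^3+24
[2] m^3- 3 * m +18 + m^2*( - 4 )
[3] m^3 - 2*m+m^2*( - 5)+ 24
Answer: 3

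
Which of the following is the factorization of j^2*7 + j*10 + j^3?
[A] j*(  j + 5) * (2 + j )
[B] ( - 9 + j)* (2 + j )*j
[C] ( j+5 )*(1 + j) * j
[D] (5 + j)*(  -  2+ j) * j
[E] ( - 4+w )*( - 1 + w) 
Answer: A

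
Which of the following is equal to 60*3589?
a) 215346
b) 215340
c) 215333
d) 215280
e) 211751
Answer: b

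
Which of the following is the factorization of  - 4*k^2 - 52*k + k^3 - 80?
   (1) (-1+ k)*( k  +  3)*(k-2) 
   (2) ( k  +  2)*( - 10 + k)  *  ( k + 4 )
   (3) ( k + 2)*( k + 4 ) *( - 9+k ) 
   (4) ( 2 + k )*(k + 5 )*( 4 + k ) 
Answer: 2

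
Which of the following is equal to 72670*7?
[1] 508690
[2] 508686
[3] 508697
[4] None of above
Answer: 1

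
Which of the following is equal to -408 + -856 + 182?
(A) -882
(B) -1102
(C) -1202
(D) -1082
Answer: D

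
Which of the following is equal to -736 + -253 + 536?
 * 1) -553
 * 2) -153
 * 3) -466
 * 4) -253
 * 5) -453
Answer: 5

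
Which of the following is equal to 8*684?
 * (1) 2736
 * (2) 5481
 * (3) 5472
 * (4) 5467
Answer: 3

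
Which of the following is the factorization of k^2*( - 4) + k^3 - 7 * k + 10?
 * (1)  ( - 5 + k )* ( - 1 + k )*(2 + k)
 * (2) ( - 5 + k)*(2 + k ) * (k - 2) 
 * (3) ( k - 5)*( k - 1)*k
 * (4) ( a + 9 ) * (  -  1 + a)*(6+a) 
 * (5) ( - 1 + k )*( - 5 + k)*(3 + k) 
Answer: 1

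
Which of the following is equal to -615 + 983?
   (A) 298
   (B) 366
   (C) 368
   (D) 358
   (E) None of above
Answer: C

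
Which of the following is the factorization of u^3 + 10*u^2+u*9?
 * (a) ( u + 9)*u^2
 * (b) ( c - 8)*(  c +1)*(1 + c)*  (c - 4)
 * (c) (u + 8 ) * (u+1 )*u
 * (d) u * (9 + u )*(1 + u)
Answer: d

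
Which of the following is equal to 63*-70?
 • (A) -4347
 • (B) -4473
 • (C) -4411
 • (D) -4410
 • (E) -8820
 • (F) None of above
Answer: D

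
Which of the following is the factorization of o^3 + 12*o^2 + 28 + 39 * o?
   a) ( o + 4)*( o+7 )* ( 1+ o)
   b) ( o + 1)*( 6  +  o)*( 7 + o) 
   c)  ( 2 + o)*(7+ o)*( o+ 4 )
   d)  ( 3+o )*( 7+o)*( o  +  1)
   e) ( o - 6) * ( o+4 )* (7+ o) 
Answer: a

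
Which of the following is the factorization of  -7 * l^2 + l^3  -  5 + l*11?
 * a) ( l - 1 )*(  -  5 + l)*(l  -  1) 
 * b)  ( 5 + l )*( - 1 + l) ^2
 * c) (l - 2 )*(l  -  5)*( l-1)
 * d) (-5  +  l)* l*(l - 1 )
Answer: a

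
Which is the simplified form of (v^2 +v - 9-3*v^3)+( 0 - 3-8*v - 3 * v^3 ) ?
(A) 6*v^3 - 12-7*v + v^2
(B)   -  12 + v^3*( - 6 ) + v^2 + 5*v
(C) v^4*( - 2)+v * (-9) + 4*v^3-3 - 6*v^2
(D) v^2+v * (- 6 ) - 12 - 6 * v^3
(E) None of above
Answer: E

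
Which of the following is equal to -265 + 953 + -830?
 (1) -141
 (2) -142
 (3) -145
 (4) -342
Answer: 2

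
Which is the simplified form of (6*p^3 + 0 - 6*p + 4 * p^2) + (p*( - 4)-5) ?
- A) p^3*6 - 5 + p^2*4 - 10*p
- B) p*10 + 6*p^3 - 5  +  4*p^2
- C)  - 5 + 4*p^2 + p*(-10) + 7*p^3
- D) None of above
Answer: A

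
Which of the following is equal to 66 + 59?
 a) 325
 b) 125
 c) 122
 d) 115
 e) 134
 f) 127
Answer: b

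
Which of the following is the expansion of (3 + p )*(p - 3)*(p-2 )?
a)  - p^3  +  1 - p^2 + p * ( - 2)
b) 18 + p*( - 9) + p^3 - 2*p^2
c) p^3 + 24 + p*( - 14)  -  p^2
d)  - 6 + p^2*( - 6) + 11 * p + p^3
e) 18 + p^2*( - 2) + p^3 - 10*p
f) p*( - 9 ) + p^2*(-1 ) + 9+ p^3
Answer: b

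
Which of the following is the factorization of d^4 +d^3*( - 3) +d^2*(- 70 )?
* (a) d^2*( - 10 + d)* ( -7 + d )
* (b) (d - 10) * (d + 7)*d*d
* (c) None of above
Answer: b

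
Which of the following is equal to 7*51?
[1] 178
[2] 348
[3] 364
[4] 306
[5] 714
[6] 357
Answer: 6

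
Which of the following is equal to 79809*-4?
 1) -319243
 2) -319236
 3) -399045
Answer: 2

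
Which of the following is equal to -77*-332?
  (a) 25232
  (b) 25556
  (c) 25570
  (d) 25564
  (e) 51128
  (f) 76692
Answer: d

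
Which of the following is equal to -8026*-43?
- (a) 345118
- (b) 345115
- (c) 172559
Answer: a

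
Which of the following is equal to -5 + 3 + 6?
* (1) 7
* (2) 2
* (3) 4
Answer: 3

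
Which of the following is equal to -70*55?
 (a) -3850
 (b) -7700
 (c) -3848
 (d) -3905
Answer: a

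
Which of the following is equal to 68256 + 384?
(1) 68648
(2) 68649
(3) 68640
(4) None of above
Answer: 3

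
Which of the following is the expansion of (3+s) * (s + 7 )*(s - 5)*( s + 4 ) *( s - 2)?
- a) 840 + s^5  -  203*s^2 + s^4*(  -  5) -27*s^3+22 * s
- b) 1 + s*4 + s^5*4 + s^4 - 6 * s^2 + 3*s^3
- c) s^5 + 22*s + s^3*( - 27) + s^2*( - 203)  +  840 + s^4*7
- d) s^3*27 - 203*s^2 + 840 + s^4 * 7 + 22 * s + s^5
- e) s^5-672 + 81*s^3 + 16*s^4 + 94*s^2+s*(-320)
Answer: c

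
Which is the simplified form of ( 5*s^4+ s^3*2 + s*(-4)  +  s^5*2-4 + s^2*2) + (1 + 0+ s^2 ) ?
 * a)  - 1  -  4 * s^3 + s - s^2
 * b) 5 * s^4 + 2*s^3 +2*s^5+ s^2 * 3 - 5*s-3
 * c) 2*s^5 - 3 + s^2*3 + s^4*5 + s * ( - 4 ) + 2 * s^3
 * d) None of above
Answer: c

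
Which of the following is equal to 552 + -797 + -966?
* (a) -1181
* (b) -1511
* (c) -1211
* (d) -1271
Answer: c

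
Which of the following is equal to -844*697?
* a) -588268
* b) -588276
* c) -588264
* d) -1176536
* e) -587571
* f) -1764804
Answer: a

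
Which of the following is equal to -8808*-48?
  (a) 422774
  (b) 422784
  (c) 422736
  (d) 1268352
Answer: b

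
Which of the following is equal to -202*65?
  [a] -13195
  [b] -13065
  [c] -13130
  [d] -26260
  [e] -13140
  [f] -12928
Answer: c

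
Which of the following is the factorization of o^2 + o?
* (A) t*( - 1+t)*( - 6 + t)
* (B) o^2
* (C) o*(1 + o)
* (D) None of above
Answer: C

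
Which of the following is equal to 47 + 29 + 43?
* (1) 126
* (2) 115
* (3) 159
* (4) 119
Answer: 4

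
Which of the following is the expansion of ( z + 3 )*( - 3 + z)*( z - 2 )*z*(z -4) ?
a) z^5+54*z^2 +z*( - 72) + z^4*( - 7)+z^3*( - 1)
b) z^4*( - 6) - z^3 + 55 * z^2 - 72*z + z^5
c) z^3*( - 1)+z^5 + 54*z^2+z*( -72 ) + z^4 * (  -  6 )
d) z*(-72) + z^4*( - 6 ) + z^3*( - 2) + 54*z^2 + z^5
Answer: c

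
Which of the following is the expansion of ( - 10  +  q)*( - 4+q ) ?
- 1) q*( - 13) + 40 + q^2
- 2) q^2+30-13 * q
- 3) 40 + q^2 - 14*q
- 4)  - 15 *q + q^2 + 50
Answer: 3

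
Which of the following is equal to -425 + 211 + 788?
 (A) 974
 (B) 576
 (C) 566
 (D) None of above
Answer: D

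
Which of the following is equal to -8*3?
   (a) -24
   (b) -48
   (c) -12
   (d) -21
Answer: a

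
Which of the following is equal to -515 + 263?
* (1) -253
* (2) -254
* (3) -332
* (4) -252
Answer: 4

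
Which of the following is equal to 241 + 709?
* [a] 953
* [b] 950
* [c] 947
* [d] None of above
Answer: b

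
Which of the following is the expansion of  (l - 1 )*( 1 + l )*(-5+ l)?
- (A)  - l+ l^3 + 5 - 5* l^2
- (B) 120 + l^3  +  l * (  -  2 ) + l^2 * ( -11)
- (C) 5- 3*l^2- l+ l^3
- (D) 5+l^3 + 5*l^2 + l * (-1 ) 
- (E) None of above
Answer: A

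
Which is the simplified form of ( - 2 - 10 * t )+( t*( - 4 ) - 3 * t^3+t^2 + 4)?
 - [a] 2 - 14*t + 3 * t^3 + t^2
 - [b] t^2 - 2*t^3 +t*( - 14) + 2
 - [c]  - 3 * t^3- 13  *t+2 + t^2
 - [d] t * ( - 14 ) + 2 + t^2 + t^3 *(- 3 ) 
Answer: d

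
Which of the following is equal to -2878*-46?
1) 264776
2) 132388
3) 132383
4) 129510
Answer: 2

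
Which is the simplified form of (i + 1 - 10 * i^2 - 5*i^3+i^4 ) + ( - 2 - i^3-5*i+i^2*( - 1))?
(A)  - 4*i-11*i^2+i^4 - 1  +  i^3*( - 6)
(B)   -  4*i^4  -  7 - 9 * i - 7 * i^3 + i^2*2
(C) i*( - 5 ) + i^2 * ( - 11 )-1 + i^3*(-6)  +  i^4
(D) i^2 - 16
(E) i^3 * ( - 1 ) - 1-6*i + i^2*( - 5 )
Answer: A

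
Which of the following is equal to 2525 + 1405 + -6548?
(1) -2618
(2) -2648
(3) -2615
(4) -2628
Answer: 1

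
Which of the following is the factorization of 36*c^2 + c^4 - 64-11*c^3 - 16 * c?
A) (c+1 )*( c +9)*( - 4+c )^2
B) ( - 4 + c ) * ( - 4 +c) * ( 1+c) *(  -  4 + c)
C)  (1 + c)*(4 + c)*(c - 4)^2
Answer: B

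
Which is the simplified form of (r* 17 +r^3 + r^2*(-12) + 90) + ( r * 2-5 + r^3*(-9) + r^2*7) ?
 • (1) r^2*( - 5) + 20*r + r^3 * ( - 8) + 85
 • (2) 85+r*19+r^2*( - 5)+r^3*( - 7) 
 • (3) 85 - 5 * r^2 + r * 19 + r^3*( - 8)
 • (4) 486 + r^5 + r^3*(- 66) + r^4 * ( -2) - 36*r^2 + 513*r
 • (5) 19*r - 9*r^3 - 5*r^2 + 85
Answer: 3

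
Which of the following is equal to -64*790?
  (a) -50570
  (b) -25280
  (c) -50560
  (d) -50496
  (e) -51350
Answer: c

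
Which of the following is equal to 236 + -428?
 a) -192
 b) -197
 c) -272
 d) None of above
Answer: a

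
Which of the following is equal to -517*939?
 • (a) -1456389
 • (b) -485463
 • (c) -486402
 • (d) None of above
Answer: b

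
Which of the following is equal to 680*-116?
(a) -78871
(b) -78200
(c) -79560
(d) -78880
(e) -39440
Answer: d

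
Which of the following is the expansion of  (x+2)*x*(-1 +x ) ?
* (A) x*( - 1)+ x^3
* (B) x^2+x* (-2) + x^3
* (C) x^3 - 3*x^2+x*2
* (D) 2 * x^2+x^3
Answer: B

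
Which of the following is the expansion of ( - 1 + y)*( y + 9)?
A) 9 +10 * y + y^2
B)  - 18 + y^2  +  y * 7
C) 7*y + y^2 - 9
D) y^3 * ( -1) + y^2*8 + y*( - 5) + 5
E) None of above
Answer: E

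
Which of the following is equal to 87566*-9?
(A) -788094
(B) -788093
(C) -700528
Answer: A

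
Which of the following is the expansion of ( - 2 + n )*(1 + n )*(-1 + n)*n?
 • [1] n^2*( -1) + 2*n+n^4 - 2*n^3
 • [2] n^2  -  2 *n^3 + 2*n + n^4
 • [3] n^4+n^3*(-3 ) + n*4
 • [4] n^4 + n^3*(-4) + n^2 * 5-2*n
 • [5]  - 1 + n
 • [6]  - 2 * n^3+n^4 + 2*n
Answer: 1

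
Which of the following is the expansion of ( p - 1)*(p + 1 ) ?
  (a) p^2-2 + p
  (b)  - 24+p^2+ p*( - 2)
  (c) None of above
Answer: c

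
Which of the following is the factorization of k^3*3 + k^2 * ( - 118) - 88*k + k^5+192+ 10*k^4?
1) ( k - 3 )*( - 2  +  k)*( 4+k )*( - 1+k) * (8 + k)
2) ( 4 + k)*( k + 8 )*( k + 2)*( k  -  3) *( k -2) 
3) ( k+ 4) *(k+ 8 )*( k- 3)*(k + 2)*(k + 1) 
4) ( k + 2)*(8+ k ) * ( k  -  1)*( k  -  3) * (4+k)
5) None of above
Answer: 4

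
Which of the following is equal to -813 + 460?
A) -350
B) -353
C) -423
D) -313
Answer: B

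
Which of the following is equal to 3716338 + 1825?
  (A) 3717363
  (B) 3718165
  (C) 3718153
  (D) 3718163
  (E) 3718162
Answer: D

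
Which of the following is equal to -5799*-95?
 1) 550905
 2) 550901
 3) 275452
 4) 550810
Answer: 1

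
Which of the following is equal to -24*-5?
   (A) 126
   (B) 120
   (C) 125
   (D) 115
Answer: B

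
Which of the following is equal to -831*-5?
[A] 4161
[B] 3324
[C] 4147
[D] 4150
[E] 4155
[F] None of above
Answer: E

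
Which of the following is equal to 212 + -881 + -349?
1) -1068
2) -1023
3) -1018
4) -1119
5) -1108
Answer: 3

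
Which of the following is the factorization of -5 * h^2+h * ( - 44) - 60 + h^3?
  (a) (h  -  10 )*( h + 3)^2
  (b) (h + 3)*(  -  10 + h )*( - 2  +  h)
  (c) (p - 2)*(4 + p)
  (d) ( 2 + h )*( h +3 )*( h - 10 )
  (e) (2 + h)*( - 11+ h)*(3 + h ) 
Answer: d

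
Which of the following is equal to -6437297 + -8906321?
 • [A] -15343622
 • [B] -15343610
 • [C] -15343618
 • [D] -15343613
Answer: C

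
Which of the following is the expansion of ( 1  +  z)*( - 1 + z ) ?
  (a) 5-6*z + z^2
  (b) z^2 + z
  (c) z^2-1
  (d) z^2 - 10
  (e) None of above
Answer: c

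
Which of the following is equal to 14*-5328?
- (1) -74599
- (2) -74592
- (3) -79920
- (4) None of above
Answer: 2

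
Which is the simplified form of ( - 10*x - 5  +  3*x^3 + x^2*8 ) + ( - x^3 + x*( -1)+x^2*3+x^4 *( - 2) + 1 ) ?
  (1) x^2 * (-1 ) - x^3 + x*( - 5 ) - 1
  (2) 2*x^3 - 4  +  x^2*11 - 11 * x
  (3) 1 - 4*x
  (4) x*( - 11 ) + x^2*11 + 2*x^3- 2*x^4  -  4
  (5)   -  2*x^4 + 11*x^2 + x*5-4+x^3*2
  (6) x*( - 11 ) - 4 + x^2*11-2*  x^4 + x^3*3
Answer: 4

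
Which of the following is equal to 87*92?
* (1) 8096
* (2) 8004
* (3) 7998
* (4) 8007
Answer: 2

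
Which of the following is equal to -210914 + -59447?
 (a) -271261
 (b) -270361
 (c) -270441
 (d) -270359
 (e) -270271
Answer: b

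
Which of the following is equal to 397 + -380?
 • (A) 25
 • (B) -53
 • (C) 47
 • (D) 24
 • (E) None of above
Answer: E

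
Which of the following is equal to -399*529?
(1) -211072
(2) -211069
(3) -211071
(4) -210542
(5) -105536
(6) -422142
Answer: 3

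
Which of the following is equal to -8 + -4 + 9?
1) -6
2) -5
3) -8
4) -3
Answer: 4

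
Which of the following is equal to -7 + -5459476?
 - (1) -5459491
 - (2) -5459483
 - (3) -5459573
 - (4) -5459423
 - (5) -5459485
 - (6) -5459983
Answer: 2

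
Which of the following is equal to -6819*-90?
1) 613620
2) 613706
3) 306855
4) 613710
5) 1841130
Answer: 4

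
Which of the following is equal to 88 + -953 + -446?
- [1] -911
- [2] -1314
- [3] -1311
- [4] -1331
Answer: 3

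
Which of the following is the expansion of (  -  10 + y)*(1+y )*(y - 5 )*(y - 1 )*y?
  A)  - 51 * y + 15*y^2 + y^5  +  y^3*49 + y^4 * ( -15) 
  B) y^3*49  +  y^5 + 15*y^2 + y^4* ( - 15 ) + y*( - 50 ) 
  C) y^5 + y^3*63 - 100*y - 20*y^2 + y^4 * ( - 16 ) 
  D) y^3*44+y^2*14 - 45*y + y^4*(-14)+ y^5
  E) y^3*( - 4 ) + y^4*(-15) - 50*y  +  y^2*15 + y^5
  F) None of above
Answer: B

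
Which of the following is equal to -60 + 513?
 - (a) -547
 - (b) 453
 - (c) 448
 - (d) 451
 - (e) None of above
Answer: b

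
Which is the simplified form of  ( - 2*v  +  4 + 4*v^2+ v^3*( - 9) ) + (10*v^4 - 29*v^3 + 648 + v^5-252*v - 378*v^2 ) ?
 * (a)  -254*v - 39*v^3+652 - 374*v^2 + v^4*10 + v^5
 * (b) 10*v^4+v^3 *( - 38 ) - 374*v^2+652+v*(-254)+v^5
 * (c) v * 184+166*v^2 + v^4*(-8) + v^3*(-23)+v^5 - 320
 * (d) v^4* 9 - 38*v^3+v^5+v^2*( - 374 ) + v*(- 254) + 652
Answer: b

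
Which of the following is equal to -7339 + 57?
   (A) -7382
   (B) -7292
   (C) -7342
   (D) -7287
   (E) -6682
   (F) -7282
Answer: F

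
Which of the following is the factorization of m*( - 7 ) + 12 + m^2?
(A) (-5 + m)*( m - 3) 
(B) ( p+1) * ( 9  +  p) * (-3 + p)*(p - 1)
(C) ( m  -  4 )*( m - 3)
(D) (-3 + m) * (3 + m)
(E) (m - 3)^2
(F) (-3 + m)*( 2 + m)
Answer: C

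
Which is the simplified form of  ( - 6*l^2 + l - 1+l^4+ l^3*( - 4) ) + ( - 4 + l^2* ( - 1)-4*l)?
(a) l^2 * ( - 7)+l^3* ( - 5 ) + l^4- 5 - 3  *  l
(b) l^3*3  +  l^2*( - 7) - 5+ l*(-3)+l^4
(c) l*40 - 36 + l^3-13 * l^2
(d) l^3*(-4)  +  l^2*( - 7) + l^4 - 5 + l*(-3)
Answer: d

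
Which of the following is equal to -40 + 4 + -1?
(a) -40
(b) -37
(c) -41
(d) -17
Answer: b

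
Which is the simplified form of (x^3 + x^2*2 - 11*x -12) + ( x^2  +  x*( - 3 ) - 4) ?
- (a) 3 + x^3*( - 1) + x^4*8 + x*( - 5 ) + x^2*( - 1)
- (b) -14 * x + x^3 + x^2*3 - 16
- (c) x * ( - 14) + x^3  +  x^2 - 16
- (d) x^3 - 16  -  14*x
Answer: b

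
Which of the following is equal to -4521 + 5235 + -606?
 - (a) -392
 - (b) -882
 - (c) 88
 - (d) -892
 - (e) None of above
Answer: e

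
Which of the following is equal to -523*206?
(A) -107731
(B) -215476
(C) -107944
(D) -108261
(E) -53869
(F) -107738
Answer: F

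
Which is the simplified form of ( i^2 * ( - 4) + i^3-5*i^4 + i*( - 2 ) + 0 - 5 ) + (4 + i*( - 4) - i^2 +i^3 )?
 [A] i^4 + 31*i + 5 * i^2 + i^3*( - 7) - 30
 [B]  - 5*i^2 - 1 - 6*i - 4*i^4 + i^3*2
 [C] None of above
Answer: C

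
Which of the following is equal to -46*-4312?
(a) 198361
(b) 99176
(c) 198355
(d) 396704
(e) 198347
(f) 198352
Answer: f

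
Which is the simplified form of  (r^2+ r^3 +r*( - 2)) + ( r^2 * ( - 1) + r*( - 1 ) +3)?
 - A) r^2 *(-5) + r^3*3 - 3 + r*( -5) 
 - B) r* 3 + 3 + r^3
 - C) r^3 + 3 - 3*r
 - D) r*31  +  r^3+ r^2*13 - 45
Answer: C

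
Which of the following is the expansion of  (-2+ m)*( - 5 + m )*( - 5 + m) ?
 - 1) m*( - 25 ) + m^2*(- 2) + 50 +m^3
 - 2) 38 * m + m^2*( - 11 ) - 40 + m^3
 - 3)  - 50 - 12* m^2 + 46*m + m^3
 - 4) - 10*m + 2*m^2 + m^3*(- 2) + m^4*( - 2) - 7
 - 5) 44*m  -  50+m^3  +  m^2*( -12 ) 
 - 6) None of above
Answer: 6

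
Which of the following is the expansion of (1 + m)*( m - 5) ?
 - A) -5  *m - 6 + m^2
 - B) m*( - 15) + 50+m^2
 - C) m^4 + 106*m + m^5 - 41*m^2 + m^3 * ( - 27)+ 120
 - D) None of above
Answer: D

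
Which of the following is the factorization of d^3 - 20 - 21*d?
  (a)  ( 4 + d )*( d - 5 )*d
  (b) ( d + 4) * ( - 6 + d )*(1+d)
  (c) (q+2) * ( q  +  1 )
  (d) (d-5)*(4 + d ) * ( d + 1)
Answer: d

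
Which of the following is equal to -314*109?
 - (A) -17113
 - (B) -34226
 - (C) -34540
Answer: B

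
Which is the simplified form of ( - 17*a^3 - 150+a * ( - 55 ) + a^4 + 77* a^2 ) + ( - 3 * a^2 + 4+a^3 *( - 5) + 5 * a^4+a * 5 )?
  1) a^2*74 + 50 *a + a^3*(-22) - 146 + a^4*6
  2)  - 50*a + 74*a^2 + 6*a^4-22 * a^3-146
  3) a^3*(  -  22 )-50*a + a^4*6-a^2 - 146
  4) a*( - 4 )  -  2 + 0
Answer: 2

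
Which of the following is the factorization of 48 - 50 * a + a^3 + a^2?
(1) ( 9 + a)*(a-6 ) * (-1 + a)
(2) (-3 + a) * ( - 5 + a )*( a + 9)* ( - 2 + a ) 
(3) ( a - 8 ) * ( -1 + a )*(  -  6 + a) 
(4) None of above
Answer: 4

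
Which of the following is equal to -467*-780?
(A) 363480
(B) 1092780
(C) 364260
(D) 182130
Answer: C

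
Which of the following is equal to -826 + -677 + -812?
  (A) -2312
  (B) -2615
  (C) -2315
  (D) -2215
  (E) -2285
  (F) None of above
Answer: C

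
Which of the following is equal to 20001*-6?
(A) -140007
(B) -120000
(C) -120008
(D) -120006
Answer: D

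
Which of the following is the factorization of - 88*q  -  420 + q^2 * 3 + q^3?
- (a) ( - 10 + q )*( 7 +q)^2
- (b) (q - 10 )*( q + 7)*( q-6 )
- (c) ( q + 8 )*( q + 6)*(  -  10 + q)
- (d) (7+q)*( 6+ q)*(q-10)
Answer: d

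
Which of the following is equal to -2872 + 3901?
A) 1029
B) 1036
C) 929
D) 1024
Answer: A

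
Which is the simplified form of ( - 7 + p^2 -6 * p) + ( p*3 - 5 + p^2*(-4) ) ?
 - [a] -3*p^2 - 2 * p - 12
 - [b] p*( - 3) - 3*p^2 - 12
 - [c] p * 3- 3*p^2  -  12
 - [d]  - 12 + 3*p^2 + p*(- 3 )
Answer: b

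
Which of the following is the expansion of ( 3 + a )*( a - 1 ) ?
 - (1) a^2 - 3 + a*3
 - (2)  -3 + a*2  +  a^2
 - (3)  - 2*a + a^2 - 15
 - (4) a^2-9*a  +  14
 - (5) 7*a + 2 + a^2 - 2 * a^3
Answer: 2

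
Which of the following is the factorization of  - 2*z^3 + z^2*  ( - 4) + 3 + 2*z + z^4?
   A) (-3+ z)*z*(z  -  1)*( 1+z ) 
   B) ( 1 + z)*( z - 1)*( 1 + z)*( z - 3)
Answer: B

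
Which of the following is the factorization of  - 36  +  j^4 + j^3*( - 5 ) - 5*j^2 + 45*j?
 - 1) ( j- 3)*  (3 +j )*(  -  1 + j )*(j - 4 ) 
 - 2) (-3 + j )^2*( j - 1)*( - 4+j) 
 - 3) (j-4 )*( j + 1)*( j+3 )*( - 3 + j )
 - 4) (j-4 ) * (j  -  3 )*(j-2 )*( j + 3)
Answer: 1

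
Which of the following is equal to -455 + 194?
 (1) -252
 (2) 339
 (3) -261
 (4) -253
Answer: 3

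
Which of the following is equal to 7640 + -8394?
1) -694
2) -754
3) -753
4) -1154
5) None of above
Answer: 2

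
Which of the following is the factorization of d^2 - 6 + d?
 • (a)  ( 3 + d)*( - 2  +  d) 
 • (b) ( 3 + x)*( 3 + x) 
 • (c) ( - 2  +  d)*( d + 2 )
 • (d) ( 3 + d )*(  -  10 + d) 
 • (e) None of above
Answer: a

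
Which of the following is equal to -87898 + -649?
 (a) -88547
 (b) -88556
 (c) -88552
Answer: a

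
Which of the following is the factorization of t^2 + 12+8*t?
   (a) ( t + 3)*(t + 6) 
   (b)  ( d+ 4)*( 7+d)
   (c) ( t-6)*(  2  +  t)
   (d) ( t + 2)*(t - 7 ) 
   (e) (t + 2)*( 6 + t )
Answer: e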